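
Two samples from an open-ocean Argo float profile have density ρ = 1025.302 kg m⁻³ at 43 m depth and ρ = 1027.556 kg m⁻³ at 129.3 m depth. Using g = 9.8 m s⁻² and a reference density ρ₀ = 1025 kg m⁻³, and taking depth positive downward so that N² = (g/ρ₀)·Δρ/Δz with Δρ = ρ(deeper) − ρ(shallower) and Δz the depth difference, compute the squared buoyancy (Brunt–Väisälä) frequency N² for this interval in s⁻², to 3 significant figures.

2.50 × 10⁻⁴ s⁻²

Δρ = 1027.556 − 1025.302 = 2.254 kg m⁻³ over Δz = 129.3 − 43 = 86.3 m.
N² = (9.8/1025) × (2.254/86.3) = 2.4972 × 10⁻⁴ s⁻² ≈ 2.50 × 10⁻⁴ s⁻².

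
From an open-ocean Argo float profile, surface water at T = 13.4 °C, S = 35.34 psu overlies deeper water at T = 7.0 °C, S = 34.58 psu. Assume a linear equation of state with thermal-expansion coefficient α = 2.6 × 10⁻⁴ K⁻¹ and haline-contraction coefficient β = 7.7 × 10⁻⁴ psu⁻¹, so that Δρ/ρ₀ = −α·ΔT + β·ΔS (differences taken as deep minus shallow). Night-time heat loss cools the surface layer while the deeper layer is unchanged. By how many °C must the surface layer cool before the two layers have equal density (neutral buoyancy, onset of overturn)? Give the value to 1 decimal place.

Neutral buoyancy requires Δρ = 0, i.e. −α(T_deep − T_surf′) + β(S_deep − S_surf) = 0.
T_surf′ = T_deep − (β/α)·ΔS = 7.0 − (7.7 × 10⁻⁴/2.6 × 10⁻⁴)·(-0.76) = 9.251 °C.
Cooling required: 13.4 − (9.251) = 4.149 °C.

4.1 °C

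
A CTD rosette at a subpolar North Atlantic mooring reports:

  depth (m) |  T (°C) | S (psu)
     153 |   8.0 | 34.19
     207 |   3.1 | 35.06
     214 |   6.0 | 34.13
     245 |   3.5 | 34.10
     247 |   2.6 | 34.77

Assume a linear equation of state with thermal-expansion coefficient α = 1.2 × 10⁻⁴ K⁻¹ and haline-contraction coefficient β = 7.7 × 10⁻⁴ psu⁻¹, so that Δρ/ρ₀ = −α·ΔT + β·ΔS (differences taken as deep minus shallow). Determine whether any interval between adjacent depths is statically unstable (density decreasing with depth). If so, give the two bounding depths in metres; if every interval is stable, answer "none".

207–214 m

Evaluate Δρ/ρ₀ = −αΔT + βΔS across each adjacent pair:
  153–207 m: −αΔT+βΔS = −(1.2 × 10⁻⁴)(-4.9)+(7.7 × 10⁻⁴)(+0.87) = 1.3 × 10⁻³ → stable
  207–214 m: −αΔT+βΔS = −(1.2 × 10⁻⁴)(+2.9)+(7.7 × 10⁻⁴)(-0.93) = -1.1 × 10⁻³ → UNSTABLE
  214–245 m: −αΔT+βΔS = −(1.2 × 10⁻⁴)(-2.5)+(7.7 × 10⁻⁴)(-0.03) = 2.8 × 10⁻⁴ → stable
  245–247 m: −αΔT+βΔS = −(1.2 × 10⁻⁴)(-0.9)+(7.7 × 10⁻⁴)(+0.67) = 6.2 × 10⁻⁴ → stable
The 207–214 m interval has Δρ < 0: lighter water underlies denser water.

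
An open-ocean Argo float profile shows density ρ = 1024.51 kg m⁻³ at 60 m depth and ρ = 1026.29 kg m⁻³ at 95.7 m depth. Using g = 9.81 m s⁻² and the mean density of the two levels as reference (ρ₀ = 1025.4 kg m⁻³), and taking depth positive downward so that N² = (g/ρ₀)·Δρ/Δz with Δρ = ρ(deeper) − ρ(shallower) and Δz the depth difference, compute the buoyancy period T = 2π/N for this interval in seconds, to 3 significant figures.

Δρ = 1026.29 − 1024.51 = 1.78 kg m⁻³ over Δz = 95.7 − 60 = 35.7 m.
N² = (9.81/1025.4) × (1.78/35.7) = 4.7701 × 10⁻⁴ s⁻².
N = √(4.7701 × 10⁻⁴) = 0.021841 rad s⁻¹, so T = 2π/N = 287.68 s ≈ 288 s.

288 s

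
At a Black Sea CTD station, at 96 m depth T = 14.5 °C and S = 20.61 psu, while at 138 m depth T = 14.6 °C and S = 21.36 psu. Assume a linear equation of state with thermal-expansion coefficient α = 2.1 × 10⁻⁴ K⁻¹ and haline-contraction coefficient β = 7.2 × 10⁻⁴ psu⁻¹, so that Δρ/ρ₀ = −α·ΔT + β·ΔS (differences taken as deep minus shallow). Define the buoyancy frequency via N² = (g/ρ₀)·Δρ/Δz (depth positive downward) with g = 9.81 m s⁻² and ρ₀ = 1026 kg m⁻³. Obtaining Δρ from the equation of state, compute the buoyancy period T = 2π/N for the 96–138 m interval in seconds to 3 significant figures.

ΔT = +0.1 K, ΔS = +0.75 psu (deep − shallow).
Δρ/ρ₀ = −αΔT + βΔS = -2.10 × 10⁻⁵ + 5.40 × 10⁻⁴ = 5.19 × 10⁻⁴, so Δρ ≈ 0.5325 kg m⁻³.
N² = (g/ρ₀)·Δρ/Δz = g·(Δρ/ρ₀)/Δz = 9.81 × 5.19 × 10⁻⁴ / 42 = 1.2122 × 10⁻⁴ s⁻².
N = √(1.2122 × 10⁻⁴) = 0.011010 rad s⁻¹ → T = 2π/N = 570.68 s ≈ 571 s.

571 s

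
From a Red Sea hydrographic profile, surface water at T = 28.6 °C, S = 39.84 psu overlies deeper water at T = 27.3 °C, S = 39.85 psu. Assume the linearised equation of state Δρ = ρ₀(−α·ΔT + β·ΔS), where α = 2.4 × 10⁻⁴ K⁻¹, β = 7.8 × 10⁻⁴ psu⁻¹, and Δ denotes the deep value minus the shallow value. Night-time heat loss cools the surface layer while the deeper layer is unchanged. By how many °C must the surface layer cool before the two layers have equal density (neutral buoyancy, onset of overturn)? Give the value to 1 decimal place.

Neutral buoyancy requires Δρ = 0, i.e. −α(T_deep − T_surf′) + β(S_deep − S_surf) = 0.
T_surf′ = T_deep − (β/α)·ΔS = 27.3 − (7.8 × 10⁻⁴/2.4 × 10⁻⁴)·(+0.01) = 27.268 °C.
Cooling required: 28.6 − (27.268) = 1.332 °C.

1.3 °C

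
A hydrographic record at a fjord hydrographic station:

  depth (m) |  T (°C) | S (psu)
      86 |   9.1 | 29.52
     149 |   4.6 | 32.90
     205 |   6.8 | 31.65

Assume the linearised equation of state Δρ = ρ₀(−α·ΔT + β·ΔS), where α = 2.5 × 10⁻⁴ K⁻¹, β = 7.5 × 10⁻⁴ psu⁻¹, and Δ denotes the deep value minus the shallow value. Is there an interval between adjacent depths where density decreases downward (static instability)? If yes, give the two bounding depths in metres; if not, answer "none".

149–205 m

Evaluate Δρ/ρ₀ = −αΔT + βΔS across each adjacent pair:
  86–149 m: −αΔT+βΔS = −(2.5 × 10⁻⁴)(-4.5)+(7.5 × 10⁻⁴)(+3.38) = 3.7 × 10⁻³ → stable
  149–205 m: −αΔT+βΔS = −(2.5 × 10⁻⁴)(+2.2)+(7.5 × 10⁻⁴)(-1.25) = -1.5 × 10⁻³ → UNSTABLE
The 149–205 m interval has Δρ < 0: lighter water underlies denser water.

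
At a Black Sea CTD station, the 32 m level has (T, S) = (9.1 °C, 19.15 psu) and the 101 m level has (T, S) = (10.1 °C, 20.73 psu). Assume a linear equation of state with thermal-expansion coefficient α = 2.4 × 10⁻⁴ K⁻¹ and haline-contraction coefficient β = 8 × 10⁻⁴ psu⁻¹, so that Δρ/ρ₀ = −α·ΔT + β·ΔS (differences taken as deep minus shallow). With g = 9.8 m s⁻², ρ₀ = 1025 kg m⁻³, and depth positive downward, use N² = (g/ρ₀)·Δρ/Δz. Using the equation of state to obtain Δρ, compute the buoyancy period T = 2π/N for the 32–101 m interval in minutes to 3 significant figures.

ΔT = +1.0 K, ΔS = +1.58 psu (deep − shallow).
Δρ/ρ₀ = −αΔT + βΔS = -2.40 × 10⁻⁴ + 1.264 × 10⁻³ = 1.024 × 10⁻³, so Δρ ≈ 1.050 kg m⁻³.
N² = (g/ρ₀)·Δρ/Δz = g·(Δρ/ρ₀)/Δz = 9.8 × 1.024 × 10⁻³ / 69 = 1.4544 × 10⁻⁴ s⁻².
N = √(1.4544 × 10⁻⁴) = 0.012060 rad s⁻¹ → T = 2π/N = 520.99 s = 8.6832 min ≈ 8.68 min.

8.68 min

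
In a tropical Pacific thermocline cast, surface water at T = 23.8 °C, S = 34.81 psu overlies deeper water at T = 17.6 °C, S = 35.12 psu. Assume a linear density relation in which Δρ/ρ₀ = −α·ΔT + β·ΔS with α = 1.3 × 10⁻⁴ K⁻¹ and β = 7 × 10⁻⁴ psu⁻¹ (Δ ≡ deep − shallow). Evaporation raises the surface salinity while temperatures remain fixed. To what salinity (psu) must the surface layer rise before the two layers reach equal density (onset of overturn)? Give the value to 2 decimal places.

Neutral buoyancy requires −α(T_deep − T_surf) + β(S_deep − S_surf′) = 0.
S_surf′ = S_deep − (α/β)·ΔT = 35.12 − (1.3 × 10⁻⁴/7 × 10⁻⁴)·(-6.2) = 36.2714 psu.
Increase required: 36.2714 − 34.81 = 1.4614 psu.

36.27 psu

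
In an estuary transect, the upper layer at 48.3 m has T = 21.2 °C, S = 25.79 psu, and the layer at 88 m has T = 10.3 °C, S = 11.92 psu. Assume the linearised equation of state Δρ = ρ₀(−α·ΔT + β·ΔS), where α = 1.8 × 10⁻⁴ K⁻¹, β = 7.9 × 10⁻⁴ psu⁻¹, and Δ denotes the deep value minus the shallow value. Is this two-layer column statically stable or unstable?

ΔT = 10.3 − 21.2 = -10.9 K and ΔS = 11.92 − 25.79 = -13.87 psu (deep − shallow).
−αΔT = 1.962 × 10⁻³; βΔS = -0.0109573; sum Δρ/ρ₀ = -8.9953 × 10⁻³.
Δρ/ρ₀ < 0, so Δρ < 0: deeper water is lighter → statically unstable; the column would overturn.

unstable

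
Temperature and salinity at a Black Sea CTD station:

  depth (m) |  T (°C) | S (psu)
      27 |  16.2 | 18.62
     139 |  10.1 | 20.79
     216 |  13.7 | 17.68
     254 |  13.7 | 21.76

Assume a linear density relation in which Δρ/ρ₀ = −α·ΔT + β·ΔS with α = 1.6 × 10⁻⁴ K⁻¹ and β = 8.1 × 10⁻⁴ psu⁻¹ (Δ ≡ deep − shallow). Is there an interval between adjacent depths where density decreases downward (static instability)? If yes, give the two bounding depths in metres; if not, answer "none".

139–216 m

Evaluate Δρ/ρ₀ = −αΔT + βΔS across each adjacent pair:
  27–139 m: −αΔT+βΔS = −(1.6 × 10⁻⁴)(-6.1)+(8.1 × 10⁻⁴)(+2.17) = 2.7 × 10⁻³ → stable
  139–216 m: −αΔT+βΔS = −(1.6 × 10⁻⁴)(+3.6)+(8.1 × 10⁻⁴)(-3.11) = -3.1 × 10⁻³ → UNSTABLE
  216–254 m: −αΔT+βΔS = −(1.6 × 10⁻⁴)(+0.0)+(8.1 × 10⁻⁴)(+4.08) = 3.3 × 10⁻³ → stable
The 139–216 m interval has Δρ < 0: lighter water underlies denser water.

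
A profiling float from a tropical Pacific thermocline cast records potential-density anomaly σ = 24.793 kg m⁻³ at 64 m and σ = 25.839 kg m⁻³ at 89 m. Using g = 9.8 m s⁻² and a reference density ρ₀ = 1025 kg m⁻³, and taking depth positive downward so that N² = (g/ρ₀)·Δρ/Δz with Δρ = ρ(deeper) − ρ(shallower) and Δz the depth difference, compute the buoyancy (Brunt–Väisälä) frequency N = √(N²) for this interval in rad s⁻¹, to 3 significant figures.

0.0200 rad s⁻¹

Δρ = 1025.839 − 1024.793 = 1.046 kg m⁻³ over Δz = 89 − 64 = 25 m.
N² = (9.8/1025) × (1.046/25) = 4.0003 × 10⁻⁴ s⁻².
N = √(4.0003 × 10⁻⁴) = 0.020001 rad s⁻¹ ≈ 0.0200 rad s⁻¹.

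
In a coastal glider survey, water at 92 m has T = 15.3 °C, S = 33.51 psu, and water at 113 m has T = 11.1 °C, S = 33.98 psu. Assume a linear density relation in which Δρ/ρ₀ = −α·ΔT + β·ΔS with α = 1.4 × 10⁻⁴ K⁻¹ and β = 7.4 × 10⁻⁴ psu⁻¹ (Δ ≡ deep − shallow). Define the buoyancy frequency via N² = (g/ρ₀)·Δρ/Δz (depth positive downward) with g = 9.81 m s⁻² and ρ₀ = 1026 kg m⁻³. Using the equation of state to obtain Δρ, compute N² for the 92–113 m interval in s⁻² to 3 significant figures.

ΔT = -4.2 K, ΔS = +0.47 psu (deep − shallow).
Δρ/ρ₀ = −αΔT + βΔS = 5.88 × 10⁻⁴ + 3.478 × 10⁻⁴ = 9.358 × 10⁻⁴, so Δρ ≈ 0.9601 kg m⁻³.
N² = (g/ρ₀)·Δρ/Δz = g·(Δρ/ρ₀)/Δz = 9.81 × 9.358 × 10⁻⁴ / 21 = 4.3715 × 10⁻⁴ s⁻² ≈ 4.37 × 10⁻⁴ s⁻².

4.37 × 10⁻⁴ s⁻²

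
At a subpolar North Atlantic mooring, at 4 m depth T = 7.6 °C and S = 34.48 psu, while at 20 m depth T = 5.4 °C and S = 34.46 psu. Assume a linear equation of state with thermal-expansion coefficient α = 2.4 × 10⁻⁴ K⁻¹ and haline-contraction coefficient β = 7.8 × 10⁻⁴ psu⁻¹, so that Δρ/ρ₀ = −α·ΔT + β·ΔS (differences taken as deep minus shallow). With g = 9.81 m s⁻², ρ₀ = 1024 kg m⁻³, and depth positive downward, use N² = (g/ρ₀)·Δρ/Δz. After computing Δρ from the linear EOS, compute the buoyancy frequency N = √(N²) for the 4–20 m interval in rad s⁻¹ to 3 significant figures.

0.0177 rad s⁻¹

ΔT = -2.2 K, ΔS = -0.02 psu (deep − shallow).
Δρ/ρ₀ = −αΔT + βΔS = 5.28 × 10⁻⁴ − 1.56 × 10⁻⁵ = 5.124 × 10⁻⁴, so Δρ ≈ 0.5247 kg m⁻³.
N² = (g/ρ₀)·Δρ/Δz = g·(Δρ/ρ₀)/Δz = 9.81 × 5.124 × 10⁻⁴ / 16 = 3.1417 × 10⁻⁴ s⁻².
N = √(3.1417 × 10⁻⁴) = 0.017725 rad s⁻¹ ≈ 0.0177 rad s⁻¹.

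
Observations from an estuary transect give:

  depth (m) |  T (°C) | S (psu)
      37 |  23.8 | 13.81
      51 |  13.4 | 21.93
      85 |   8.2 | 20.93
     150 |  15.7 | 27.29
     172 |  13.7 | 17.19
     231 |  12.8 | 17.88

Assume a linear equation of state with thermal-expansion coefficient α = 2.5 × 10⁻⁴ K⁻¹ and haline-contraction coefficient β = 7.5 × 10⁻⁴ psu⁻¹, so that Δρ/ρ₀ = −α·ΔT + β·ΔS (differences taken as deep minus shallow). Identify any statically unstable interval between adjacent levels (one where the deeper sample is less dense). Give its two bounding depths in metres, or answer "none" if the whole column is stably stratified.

150–172 m

Evaluate Δρ/ρ₀ = −αΔT + βΔS across each adjacent pair:
  37–51 m: −αΔT+βΔS = −(2.5 × 10⁻⁴)(-10.4)+(7.5 × 10⁻⁴)(+8.12) = 8.7 × 10⁻³ → stable
  51–85 m: −αΔT+βΔS = −(2.5 × 10⁻⁴)(-5.2)+(7.5 × 10⁻⁴)(-1.00) = 5.5 × 10⁻⁴ → stable
  85–150 m: −αΔT+βΔS = −(2.5 × 10⁻⁴)(+7.5)+(7.5 × 10⁻⁴)(+6.36) = 2.9 × 10⁻³ → stable
  150–172 m: −αΔT+βΔS = −(2.5 × 10⁻⁴)(-2.0)+(7.5 × 10⁻⁴)(-10.10) = -7.1 × 10⁻³ → UNSTABLE
  172–231 m: −αΔT+βΔS = −(2.5 × 10⁻⁴)(-0.9)+(7.5 × 10⁻⁴)(+0.69) = 7.4 × 10⁻⁴ → stable
The 150–172 m interval has Δρ < 0: lighter water underlies denser water.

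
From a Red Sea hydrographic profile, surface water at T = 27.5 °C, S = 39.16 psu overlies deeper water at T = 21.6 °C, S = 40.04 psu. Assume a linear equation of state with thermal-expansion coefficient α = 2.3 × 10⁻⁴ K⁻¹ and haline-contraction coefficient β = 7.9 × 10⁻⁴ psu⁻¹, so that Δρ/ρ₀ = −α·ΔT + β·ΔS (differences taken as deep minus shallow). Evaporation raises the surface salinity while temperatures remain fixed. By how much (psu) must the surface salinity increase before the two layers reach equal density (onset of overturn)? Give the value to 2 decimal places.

2.60 psu

Neutral buoyancy requires −α(T_deep − T_surf) + β(S_deep − S_surf′) = 0.
S_surf′ = S_deep − (α/β)·ΔT = 40.04 − (2.3 × 10⁻⁴/7.9 × 10⁻⁴)·(-5.9) = 41.7577 psu.
Increase required: 41.7577 − 39.16 = 2.5977 psu.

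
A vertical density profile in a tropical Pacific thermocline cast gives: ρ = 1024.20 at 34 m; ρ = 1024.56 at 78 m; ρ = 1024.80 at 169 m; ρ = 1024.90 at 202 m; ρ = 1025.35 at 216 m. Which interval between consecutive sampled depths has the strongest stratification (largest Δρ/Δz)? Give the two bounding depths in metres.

202–216 m

Compute the density gradient over each adjacent pair:
  34–78 m: Δρ/Δz = 0.36/44 = 8.2 × 10⁻³ kg m⁻⁴
  78–169 m: Δρ/Δz = 0.24/91 = 2.6 × 10⁻³ kg m⁻⁴
  169–202 m: Δρ/Δz = 0.10/33 = 3.0 × 10⁻³ kg m⁻⁴
  202–216 m: Δρ/Δz = 0.45/14 = 0.032 kg m⁻⁴
The largest gradient is in the 202–216 m interval — the pycnocline.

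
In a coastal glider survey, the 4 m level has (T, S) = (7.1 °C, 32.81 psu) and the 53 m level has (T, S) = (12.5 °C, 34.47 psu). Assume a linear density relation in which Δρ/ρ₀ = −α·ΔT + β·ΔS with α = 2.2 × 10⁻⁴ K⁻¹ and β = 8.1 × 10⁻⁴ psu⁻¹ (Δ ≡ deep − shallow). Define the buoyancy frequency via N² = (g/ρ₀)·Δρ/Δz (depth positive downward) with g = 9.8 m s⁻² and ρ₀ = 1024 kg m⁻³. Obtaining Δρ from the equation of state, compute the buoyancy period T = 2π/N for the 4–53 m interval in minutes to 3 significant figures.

ΔT = +5.4 K, ΔS = +1.66 psu (deep − shallow).
Δρ/ρ₀ = −αΔT + βΔS = -1.188 × 10⁻³ + 1.3446 × 10⁻³ = 1.566 × 10⁻⁴, so Δρ ≈ 0.1604 kg m⁻³.
N² = (g/ρ₀)·Δρ/Δz = g·(Δρ/ρ₀)/Δz = 9.8 × 1.566 × 10⁻⁴ / 49 = 3.1320 × 10⁻⁵ s⁻².
N = √(3.1320 × 10⁻⁵) = 5.5964 × 10⁻³ rad s⁻¹ → T = 2π/N = 1.1227 × 10³ s = 18.712 min ≈ 18.7 min.

18.7 min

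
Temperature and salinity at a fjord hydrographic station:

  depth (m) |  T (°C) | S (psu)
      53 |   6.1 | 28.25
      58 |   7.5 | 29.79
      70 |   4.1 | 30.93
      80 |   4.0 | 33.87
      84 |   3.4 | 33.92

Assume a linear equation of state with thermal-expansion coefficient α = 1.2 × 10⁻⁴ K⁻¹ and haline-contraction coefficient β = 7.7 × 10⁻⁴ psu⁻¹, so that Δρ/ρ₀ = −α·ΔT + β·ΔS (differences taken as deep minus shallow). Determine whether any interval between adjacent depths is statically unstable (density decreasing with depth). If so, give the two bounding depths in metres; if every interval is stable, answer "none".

Evaluate Δρ/ρ₀ = −αΔT + βΔS across each adjacent pair:
  53–58 m: −αΔT+βΔS = −(1.2 × 10⁻⁴)(+1.4)+(7.7 × 10⁻⁴)(+1.54) = 1.0 × 10⁻³ → stable
  58–70 m: −αΔT+βΔS = −(1.2 × 10⁻⁴)(-3.4)+(7.7 × 10⁻⁴)(+1.14) = 1.3 × 10⁻³ → stable
  70–80 m: −αΔT+βΔS = −(1.2 × 10⁻⁴)(-0.1)+(7.7 × 10⁻⁴)(+2.94) = 2.3 × 10⁻³ → stable
  80–84 m: −αΔT+βΔS = −(1.2 × 10⁻⁴)(-0.6)+(7.7 × 10⁻⁴)(+0.05) = 1.1 × 10⁻⁴ → stable
Every interval has Δρ > 0: the column is stably stratified throughout.

none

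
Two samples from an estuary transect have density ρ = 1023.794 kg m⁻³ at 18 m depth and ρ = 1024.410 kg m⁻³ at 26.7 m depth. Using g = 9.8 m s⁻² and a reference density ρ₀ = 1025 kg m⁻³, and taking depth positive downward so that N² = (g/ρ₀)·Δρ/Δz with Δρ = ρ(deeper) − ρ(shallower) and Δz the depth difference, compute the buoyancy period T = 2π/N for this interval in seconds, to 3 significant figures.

241 s

Δρ = 1024.410 − 1023.794 = 0.616 kg m⁻³ over Δz = 26.7 − 18 = 8.7 m.
N² = (9.8/1025) × (0.616/8.7) = 6.7696 × 10⁻⁴ s⁻².
N = √(6.7696 × 10⁻⁴) = 0.026018 rad s⁻¹, so T = 2π/N = 241.49 s ≈ 241 s.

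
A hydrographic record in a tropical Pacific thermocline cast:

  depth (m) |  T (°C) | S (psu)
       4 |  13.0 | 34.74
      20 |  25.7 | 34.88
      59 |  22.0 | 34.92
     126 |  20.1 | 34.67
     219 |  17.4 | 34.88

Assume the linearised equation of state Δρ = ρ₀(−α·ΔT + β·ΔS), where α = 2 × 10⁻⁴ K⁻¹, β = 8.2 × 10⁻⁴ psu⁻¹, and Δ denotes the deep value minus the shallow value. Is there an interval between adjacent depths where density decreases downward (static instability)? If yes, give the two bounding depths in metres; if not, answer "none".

4–20 m

Evaluate Δρ/ρ₀ = −αΔT + βΔS across each adjacent pair:
  4–20 m: −αΔT+βΔS = −(2 × 10⁻⁴)(+12.7)+(8.2 × 10⁻⁴)(+0.14) = -2.4 × 10⁻³ → UNSTABLE
  20–59 m: −αΔT+βΔS = −(2 × 10⁻⁴)(-3.7)+(8.2 × 10⁻⁴)(+0.04) = 7.7 × 10⁻⁴ → stable
  59–126 m: −αΔT+βΔS = −(2 × 10⁻⁴)(-1.9)+(8.2 × 10⁻⁴)(-0.25) = 1.8 × 10⁻⁴ → stable
  126–219 m: −αΔT+βΔS = −(2 × 10⁻⁴)(-2.7)+(8.2 × 10⁻⁴)(+0.21) = 7.1 × 10⁻⁴ → stable
The 4–20 m interval has Δρ < 0: lighter water underlies denser water.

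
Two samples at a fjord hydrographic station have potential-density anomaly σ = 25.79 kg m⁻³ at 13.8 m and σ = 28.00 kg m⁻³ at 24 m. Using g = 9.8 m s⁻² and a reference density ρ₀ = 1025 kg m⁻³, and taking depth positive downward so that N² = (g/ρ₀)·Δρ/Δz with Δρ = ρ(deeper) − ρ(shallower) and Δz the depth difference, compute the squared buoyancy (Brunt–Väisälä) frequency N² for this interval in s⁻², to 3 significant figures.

Δρ = 1028.00 − 1025.79 = 2.21 kg m⁻³ over Δz = 24 − 13.8 = 10.2 m.
N² = (9.8/1025) × (2.21/10.2) = 2.0715 × 10⁻³ s⁻² ≈ 2.07 × 10⁻³ s⁻².
A positive N² confirms static stability across the interval.

2.07 × 10⁻³ s⁻²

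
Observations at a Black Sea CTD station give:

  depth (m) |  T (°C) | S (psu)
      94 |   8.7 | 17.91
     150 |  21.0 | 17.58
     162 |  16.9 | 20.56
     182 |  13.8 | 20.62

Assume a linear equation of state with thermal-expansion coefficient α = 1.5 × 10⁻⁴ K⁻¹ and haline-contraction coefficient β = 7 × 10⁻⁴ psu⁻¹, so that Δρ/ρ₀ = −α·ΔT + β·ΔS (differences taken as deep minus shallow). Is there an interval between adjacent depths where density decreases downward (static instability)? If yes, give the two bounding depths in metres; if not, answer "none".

Evaluate Δρ/ρ₀ = −αΔT + βΔS across each adjacent pair:
  94–150 m: −αΔT+βΔS = −(1.5 × 10⁻⁴)(+12.3)+(7 × 10⁻⁴)(-0.33) = -2.1 × 10⁻³ → UNSTABLE
  150–162 m: −αΔT+βΔS = −(1.5 × 10⁻⁴)(-4.1)+(7 × 10⁻⁴)(+2.98) = 2.7 × 10⁻³ → stable
  162–182 m: −αΔT+βΔS = −(1.5 × 10⁻⁴)(-3.1)+(7 × 10⁻⁴)(+0.06) = 5.1 × 10⁻⁴ → stable
The 94–150 m interval has Δρ < 0: lighter water underlies denser water.

94–150 m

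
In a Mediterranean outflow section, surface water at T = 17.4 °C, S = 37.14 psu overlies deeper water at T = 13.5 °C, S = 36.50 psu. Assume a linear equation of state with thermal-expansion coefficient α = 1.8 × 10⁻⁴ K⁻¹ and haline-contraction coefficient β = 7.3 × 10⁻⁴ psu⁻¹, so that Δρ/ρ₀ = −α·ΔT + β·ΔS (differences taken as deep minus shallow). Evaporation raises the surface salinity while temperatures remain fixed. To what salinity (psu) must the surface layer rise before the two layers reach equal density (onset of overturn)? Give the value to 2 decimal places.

37.46 psu

Neutral buoyancy requires −α(T_deep − T_surf) + β(S_deep − S_surf′) = 0.
S_surf′ = S_deep − (α/β)·ΔT = 36.50 − (1.8 × 10⁻⁴/7.3 × 10⁻⁴)·(-3.9) = 37.4616 psu.
Increase required: 37.4616 − 37.14 = 0.3216 psu.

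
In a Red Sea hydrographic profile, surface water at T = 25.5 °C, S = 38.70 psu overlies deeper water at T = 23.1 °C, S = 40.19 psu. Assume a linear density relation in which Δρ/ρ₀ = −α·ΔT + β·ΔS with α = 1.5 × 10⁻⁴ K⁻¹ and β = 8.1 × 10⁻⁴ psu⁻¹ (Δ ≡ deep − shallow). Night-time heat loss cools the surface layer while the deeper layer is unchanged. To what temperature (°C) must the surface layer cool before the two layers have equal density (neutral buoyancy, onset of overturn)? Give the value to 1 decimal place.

Neutral buoyancy requires Δρ = 0, i.e. −α(T_deep − T_surf′) + β(S_deep − S_surf) = 0.
T_surf′ = T_deep − (β/α)·ΔS = 23.1 − (8.1 × 10⁻⁴/1.5 × 10⁻⁴)·(+1.49) = 15.054 °C.
Cooling required: 25.5 − (15.054) = 10.446 °C.

15.1 °C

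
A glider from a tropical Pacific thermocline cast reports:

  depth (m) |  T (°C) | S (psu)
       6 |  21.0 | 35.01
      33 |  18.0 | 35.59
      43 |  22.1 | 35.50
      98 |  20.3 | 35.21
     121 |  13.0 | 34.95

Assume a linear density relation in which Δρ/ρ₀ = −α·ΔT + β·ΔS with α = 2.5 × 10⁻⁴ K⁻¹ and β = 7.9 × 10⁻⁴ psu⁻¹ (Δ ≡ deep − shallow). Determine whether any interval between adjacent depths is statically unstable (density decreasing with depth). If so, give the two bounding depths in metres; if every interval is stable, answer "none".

Evaluate Δρ/ρ₀ = −αΔT + βΔS across each adjacent pair:
  6–33 m: −αΔT+βΔS = −(2.5 × 10⁻⁴)(-3.0)+(7.9 × 10⁻⁴)(+0.58) = 1.2 × 10⁻³ → stable
  33–43 m: −αΔT+βΔS = −(2.5 × 10⁻⁴)(+4.1)+(7.9 × 10⁻⁴)(-0.09) = -1.1 × 10⁻³ → UNSTABLE
  43–98 m: −αΔT+βΔS = −(2.5 × 10⁻⁴)(-1.8)+(7.9 × 10⁻⁴)(-0.29) = 2.2 × 10⁻⁴ → stable
  98–121 m: −αΔT+βΔS = −(2.5 × 10⁻⁴)(-7.3)+(7.9 × 10⁻⁴)(-0.26) = 1.6 × 10⁻³ → stable
The 33–43 m interval has Δρ < 0: lighter water underlies denser water.

33–43 m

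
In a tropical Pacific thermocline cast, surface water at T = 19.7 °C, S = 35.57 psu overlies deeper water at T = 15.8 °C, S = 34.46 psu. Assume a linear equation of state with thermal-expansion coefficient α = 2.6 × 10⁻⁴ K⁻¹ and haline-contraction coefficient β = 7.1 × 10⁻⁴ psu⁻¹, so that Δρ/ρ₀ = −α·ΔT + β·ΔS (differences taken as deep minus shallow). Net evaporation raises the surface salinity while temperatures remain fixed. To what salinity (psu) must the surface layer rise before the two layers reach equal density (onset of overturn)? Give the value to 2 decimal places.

Neutral buoyancy requires −α(T_deep − T_surf) + β(S_deep − S_surf′) = 0.
S_surf′ = S_deep − (α/β)·ΔT = 34.46 − (2.6 × 10⁻⁴/7.1 × 10⁻⁴)·(-3.9) = 35.8882 psu.
Increase required: 35.8882 − 35.57 = 0.3182 psu.

35.89 psu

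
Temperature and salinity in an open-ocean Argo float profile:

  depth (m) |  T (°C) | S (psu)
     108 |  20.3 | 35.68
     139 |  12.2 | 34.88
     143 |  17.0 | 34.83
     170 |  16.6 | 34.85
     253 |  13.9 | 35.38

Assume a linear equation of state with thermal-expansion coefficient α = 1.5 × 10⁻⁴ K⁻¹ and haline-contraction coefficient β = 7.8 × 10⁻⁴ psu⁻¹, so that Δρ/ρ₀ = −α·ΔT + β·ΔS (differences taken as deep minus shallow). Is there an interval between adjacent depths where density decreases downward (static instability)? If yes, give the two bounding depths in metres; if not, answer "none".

139–143 m

Evaluate Δρ/ρ₀ = −αΔT + βΔS across each adjacent pair:
  108–139 m: −αΔT+βΔS = −(1.5 × 10⁻⁴)(-8.1)+(7.8 × 10⁻⁴)(-0.80) = 5.9 × 10⁻⁴ → stable
  139–143 m: −αΔT+βΔS = −(1.5 × 10⁻⁴)(+4.8)+(7.8 × 10⁻⁴)(-0.05) = -7.6 × 10⁻⁴ → UNSTABLE
  143–170 m: −αΔT+βΔS = −(1.5 × 10⁻⁴)(-0.4)+(7.8 × 10⁻⁴)(+0.02) = 7.6 × 10⁻⁵ → stable
  170–253 m: −αΔT+βΔS = −(1.5 × 10⁻⁴)(-2.7)+(7.8 × 10⁻⁴)(+0.53) = 8.2 × 10⁻⁴ → stable
The 139–143 m interval has Δρ < 0: lighter water underlies denser water.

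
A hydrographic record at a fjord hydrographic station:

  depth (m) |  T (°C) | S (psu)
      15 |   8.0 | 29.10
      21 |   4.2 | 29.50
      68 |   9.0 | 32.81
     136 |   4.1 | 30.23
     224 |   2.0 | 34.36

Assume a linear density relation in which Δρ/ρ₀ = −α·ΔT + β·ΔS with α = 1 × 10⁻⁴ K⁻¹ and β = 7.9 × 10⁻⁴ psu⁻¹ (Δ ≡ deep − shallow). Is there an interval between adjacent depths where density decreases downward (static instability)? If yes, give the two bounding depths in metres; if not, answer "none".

68–136 m

Evaluate Δρ/ρ₀ = −αΔT + βΔS across each adjacent pair:
  15–21 m: −αΔT+βΔS = −(1 × 10⁻⁴)(-3.8)+(7.9 × 10⁻⁴)(+0.40) = 7.0 × 10⁻⁴ → stable
  21–68 m: −αΔT+βΔS = −(1 × 10⁻⁴)(+4.8)+(7.9 × 10⁻⁴)(+3.31) = 2.1 × 10⁻³ → stable
  68–136 m: −αΔT+βΔS = −(1 × 10⁻⁴)(-4.9)+(7.9 × 10⁻⁴)(-2.58) = -1.5 × 10⁻³ → UNSTABLE
  136–224 m: −αΔT+βΔS = −(1 × 10⁻⁴)(-2.1)+(7.9 × 10⁻⁴)(+4.13) = 3.5 × 10⁻³ → stable
The 68–136 m interval has Δρ < 0: lighter water underlies denser water.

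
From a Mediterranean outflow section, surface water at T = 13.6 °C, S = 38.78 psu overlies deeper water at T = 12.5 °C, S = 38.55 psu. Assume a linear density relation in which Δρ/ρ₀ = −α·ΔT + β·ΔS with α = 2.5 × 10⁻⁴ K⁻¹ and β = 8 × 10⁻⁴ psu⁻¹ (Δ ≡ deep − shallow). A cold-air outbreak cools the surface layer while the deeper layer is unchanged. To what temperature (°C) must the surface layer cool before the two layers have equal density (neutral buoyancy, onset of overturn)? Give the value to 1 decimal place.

Neutral buoyancy requires Δρ = 0, i.e. −α(T_deep − T_surf′) + β(S_deep − S_surf) = 0.
T_surf′ = T_deep − (β/α)·ΔS = 12.5 − (8 × 10⁻⁴/2.5 × 10⁻⁴)·(-0.23) = 13.236 °C.
Cooling required: 13.6 − (13.236) = 0.364 °C.

13.2 °C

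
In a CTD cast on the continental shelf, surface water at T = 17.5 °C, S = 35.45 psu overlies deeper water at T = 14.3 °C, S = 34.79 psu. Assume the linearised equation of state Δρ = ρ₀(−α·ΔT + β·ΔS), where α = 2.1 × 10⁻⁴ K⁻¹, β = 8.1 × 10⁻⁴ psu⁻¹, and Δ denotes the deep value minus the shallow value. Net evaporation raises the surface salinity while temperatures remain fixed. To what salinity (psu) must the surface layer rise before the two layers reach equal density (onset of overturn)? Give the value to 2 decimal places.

Neutral buoyancy requires −α(T_deep − T_surf) + β(S_deep − S_surf′) = 0.
S_surf′ = S_deep − (α/β)·ΔT = 34.79 − (2.1 × 10⁻⁴/8.1 × 10⁻⁴)·(-3.2) = 35.6196 psu.
Increase required: 35.6196 − 35.45 = 0.1696 psu.

35.62 psu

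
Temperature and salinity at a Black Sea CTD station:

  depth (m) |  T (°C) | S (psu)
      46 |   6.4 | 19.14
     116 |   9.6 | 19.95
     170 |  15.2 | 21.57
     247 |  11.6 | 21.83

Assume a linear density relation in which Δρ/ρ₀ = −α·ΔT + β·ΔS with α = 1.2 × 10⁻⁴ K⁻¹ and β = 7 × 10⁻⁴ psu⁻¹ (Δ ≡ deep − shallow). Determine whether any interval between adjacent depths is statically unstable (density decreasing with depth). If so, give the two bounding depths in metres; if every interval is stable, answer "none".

Evaluate Δρ/ρ₀ = −αΔT + βΔS across each adjacent pair:
  46–116 m: −αΔT+βΔS = −(1.2 × 10⁻⁴)(+3.2)+(7 × 10⁻⁴)(+0.81) = 1.8 × 10⁻⁴ → stable
  116–170 m: −αΔT+βΔS = −(1.2 × 10⁻⁴)(+5.6)+(7 × 10⁻⁴)(+1.62) = 4.6 × 10⁻⁴ → stable
  170–247 m: −αΔT+βΔS = −(1.2 × 10⁻⁴)(-3.6)+(7 × 10⁻⁴)(+0.26) = 6.1 × 10⁻⁴ → stable
Every interval has Δρ > 0: the column is stably stratified throughout.

none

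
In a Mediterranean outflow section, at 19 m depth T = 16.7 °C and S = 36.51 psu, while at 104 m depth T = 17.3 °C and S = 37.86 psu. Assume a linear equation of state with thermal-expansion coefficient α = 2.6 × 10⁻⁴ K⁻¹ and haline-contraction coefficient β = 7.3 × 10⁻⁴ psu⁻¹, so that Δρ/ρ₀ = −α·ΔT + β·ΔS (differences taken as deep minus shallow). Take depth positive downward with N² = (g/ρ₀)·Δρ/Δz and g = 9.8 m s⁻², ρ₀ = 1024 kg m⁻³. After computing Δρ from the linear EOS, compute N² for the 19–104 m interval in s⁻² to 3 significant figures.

9.56 × 10⁻⁵ s⁻²

ΔT = +0.6 K, ΔS = +1.35 psu (deep − shallow).
Δρ/ρ₀ = −αΔT + βΔS = -1.56 × 10⁻⁴ + 9.855 × 10⁻⁴ = 8.295 × 10⁻⁴, so Δρ ≈ 0.8494 kg m⁻³.
N² = (g/ρ₀)·Δρ/Δz = g·(Δρ/ρ₀)/Δz = 9.8 × 8.295 × 10⁻⁴ / 85 = 9.5636 × 10⁻⁵ s⁻² ≈ 9.56 × 10⁻⁵ s⁻².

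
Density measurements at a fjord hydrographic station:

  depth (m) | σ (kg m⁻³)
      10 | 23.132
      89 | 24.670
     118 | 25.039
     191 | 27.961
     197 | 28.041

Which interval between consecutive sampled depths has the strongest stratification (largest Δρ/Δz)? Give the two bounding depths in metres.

118–191 m

Compute the density gradient over each adjacent pair:
  10–89 m: Δρ/Δz = 1.538/79 = 0.019 kg m⁻⁴
  89–118 m: Δρ/Δz = 0.369/29 = 0.013 kg m⁻⁴
  118–191 m: Δρ/Δz = 2.922/73 = 0.040 kg m⁻⁴
  191–197 m: Δρ/Δz = 0.080/6 = 0.013 kg m⁻⁴
The largest gradient is in the 118–191 m interval — the pycnocline.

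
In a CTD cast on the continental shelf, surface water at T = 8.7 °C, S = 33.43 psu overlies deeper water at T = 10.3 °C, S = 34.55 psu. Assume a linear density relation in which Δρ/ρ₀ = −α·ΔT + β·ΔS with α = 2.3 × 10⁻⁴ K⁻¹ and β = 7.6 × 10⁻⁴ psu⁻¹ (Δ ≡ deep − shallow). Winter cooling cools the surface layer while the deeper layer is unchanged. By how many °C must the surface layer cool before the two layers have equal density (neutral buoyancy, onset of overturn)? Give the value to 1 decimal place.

Neutral buoyancy requires Δρ = 0, i.e. −α(T_deep − T_surf′) + β(S_deep − S_surf) = 0.
T_surf′ = T_deep − (β/α)·ΔS = 10.3 − (7.6 × 10⁻⁴/2.3 × 10⁻⁴)·(+1.12) = 6.599 °C.
Cooling required: 8.7 − (6.599) = 2.101 °C.

2.1 °C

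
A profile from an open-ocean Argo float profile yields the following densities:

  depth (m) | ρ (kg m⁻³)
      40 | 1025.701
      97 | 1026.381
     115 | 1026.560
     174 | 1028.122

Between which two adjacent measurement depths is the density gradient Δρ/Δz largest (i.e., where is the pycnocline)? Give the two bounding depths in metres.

115–174 m

Compute the density gradient over each adjacent pair:
  40–97 m: Δρ/Δz = 0.680/57 = 0.012 kg m⁻⁴
  97–115 m: Δρ/Δz = 0.179/18 = 9.9 × 10⁻³ kg m⁻⁴
  115–174 m: Δρ/Δz = 1.562/59 = 0.026 kg m⁻⁴
The largest gradient is in the 115–174 m interval — the pycnocline.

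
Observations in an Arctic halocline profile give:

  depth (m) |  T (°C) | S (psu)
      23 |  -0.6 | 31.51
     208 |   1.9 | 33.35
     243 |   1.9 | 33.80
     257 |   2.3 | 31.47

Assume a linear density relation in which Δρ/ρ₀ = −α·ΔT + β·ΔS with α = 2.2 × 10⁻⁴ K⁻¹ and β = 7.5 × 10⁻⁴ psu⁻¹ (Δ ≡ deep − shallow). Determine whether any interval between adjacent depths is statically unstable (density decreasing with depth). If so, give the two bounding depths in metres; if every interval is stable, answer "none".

243–257 m

Evaluate Δρ/ρ₀ = −αΔT + βΔS across each adjacent pair:
  23–208 m: −αΔT+βΔS = −(2.2 × 10⁻⁴)(+2.5)+(7.5 × 10⁻⁴)(+1.84) = 8.3 × 10⁻⁴ → stable
  208–243 m: −αΔT+βΔS = −(2.2 × 10⁻⁴)(+0.0)+(7.5 × 10⁻⁴)(+0.45) = 3.4 × 10⁻⁴ → stable
  243–257 m: −αΔT+βΔS = −(2.2 × 10⁻⁴)(+0.4)+(7.5 × 10⁻⁴)(-2.33) = -1.8 × 10⁻³ → UNSTABLE
The 243–257 m interval has Δρ < 0: lighter water underlies denser water.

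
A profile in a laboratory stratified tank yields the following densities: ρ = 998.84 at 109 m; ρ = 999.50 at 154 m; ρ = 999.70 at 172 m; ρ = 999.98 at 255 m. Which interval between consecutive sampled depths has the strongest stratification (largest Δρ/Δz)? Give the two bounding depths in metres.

109–154 m

Compute the density gradient over each adjacent pair:
  109–154 m: Δρ/Δz = 0.66/45 = 0.015 kg m⁻⁴
  154–172 m: Δρ/Δz = 0.20/18 = 0.011 kg m⁻⁴
  172–255 m: Δρ/Δz = 0.28/83 = 3.4 × 10⁻³ kg m⁻⁴
The largest gradient is in the 109–154 m interval — the pycnocline.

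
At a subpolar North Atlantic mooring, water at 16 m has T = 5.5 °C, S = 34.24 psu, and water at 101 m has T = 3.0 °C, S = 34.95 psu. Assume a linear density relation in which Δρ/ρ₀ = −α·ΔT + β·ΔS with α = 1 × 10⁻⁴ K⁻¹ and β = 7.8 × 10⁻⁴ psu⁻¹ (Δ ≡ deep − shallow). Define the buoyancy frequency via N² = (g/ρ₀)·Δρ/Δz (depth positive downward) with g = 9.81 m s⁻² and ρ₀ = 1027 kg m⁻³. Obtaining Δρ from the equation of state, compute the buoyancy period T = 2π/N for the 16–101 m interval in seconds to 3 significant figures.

652 s

ΔT = -2.5 K, ΔS = +0.71 psu (deep − shallow).
Δρ/ρ₀ = −αΔT + βΔS = 2.50 × 10⁻⁴ + 5.538 × 10⁻⁴ = 8.038 × 10⁻⁴, so Δρ ≈ 0.8255 kg m⁻³.
N² = (g/ρ₀)·Δρ/Δz = g·(Δρ/ρ₀)/Δz = 9.81 × 8.038 × 10⁻⁴ / 85 = 9.2768 × 10⁻⁵ s⁻².
N = √(9.2768 × 10⁻⁵) = 9.6316 × 10⁻³ rad s⁻¹ → T = 2π/N = 652.35 s ≈ 652 s.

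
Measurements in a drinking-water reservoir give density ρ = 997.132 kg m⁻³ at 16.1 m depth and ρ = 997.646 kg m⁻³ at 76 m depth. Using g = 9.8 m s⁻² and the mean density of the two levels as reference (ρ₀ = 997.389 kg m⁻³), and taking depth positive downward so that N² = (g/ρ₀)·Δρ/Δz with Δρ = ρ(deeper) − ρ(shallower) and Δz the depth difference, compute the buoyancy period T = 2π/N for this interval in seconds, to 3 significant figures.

Δρ = 997.646 − 997.132 = 0.514 kg m⁻³ over Δz = 76 − 16.1 = 59.9 m.
N² = (9.8/997.389) × (0.514/59.9) = 8.4314 × 10⁻⁵ s⁻².
N = √(8.4314 × 10⁻⁵) = 9.1823 × 10⁻³ rad s⁻¹, so T = 2π/N = 684.27 s ≈ 684 s.
Since Δρ > 0 the layer is stably stratified.

684 s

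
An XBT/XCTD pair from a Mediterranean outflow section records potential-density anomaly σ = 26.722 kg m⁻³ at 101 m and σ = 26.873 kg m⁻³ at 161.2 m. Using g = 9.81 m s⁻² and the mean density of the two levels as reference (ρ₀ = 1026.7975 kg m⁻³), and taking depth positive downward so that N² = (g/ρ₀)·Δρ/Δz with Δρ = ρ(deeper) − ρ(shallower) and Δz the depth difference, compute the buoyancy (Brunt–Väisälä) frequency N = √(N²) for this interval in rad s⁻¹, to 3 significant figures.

Δρ = 1026.873 − 1026.722 = 0.151 kg m⁻³ over Δz = 161.2 − 101 = 60.2 m.
N² = (9.81/1026.7975) × (0.151/60.2) = 2.3964 × 10⁻⁵ s⁻².
N = √(2.3964 × 10⁻⁵) = 4.8953 × 10⁻³ rad s⁻¹ ≈ 4.90 × 10⁻³ rad s⁻¹.

4.90 × 10⁻³ rad s⁻¹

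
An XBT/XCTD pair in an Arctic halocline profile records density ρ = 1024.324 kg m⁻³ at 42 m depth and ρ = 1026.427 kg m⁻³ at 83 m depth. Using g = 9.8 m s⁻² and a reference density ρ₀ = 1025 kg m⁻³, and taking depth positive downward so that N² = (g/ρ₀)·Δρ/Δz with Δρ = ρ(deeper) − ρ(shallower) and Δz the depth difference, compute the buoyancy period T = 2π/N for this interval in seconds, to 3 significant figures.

Δρ = 1026.427 − 1024.324 = 2.103 kg m⁻³ over Δz = 83 − 42 = 41 m.
N² = (9.8/1025) × (2.103/41) = 4.9041 × 10⁻⁴ s⁻².
N = √(4.9041 × 10⁻⁴) = 0.022145 rad s⁻¹, so T = 2π/N = 283.73 s ≈ 284 s.

284 s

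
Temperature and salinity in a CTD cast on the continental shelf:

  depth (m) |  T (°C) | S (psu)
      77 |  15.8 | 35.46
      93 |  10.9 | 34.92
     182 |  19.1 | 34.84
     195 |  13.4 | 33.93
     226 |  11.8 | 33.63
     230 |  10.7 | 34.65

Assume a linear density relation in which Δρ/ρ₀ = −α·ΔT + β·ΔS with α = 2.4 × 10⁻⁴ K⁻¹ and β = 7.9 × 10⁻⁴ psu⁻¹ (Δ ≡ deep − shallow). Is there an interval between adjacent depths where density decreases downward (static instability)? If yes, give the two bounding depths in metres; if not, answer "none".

Evaluate Δρ/ρ₀ = −αΔT + βΔS across each adjacent pair:
  77–93 m: −αΔT+βΔS = −(2.4 × 10⁻⁴)(-4.9)+(7.9 × 10⁻⁴)(-0.54) = 7.5 × 10⁻⁴ → stable
  93–182 m: −αΔT+βΔS = −(2.4 × 10⁻⁴)(+8.2)+(7.9 × 10⁻⁴)(-0.08) = -2.0 × 10⁻³ → UNSTABLE
  182–195 m: −αΔT+βΔS = −(2.4 × 10⁻⁴)(-5.7)+(7.9 × 10⁻⁴)(-0.91) = 6.5 × 10⁻⁴ → stable
  195–226 m: −αΔT+βΔS = −(2.4 × 10⁻⁴)(-1.6)+(7.9 × 10⁻⁴)(-0.30) = 1.5 × 10⁻⁴ → stable
  226–230 m: −αΔT+βΔS = −(2.4 × 10⁻⁴)(-1.1)+(7.9 × 10⁻⁴)(+1.02) = 1.1 × 10⁻³ → stable
The 93–182 m interval has Δρ < 0: lighter water underlies denser water.

93–182 m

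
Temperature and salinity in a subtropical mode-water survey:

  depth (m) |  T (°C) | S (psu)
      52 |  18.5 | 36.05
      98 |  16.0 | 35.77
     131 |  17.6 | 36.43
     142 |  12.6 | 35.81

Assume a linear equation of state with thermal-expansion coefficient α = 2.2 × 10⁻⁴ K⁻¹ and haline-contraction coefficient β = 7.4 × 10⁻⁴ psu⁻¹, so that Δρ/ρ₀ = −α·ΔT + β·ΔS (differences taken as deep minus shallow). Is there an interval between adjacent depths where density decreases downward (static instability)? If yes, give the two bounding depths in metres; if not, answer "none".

none

Evaluate Δρ/ρ₀ = −αΔT + βΔS across each adjacent pair:
  52–98 m: −αΔT+βΔS = −(2.2 × 10⁻⁴)(-2.5)+(7.4 × 10⁻⁴)(-0.28) = 3.4 × 10⁻⁴ → stable
  98–131 m: −αΔT+βΔS = −(2.2 × 10⁻⁴)(+1.6)+(7.4 × 10⁻⁴)(+0.66) = 1.4 × 10⁻⁴ → stable
  131–142 m: −αΔT+βΔS = −(2.2 × 10⁻⁴)(-5.0)+(7.4 × 10⁻⁴)(-0.62) = 6.4 × 10⁻⁴ → stable
Every interval has Δρ > 0: the column is stably stratified throughout.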